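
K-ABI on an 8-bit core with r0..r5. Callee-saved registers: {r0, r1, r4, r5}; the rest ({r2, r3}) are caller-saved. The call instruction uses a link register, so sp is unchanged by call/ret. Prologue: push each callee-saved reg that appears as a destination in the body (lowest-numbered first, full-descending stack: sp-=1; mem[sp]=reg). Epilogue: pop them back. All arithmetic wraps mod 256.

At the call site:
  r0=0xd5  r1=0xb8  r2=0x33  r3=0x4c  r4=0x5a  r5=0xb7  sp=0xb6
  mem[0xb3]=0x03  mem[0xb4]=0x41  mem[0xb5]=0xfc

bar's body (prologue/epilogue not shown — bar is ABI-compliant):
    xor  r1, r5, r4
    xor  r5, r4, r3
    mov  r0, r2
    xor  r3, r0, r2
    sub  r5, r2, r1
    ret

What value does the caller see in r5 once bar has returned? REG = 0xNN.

REG = 0xb7

prologue: push r0 → mem[0xb5]=0xd5, sp=0xb5
prologue: push r1 → mem[0xb4]=0xb8, sp=0xb4
prologue: push r5 → mem[0xb3]=0xb7, sp=0xb3
body[0] xor  r1, r5, r4 → r1=0xed
body[1] xor  r5, r4, r3 → r5=0x16
body[2] mov  r0, r2 → r0=0x33
body[3] xor  r3, r0, r2 → r3=0x00
body[4] sub  r5, r2, r1 → r5=0x46
epilogue: pop r5=0xb7, sp=0xb4
epilogue: pop r1=0xb8, sp=0xb5
epilogue: pop r0=0xd5, sp=0xb6
r5 is callee-saved → restored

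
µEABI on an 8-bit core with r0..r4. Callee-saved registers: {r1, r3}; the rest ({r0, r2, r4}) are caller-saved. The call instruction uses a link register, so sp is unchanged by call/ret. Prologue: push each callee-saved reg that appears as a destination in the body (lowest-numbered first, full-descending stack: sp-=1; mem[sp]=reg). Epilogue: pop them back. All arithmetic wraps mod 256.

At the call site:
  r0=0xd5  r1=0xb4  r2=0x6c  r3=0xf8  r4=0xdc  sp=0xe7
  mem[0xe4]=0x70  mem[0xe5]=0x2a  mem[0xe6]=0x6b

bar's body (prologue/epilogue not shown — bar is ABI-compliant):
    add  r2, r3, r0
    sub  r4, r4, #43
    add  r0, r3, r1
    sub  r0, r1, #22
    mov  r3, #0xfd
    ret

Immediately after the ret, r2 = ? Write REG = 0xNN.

prologue: push r3 → mem[0xe6]=0xf8, sp=0xe6
body[0] add  r2, r3, r0 → r2=0xcd
body[1] sub  r4, r4, #43 → r4=0xb1
body[2] add  r0, r3, r1 → r0=0xac
body[3] sub  r0, r1, #22 → r0=0x9e
body[4] mov  r3, #0xfd → r3=0xfd
epilogue: pop r3=0xf8, sp=0xe7
r2 is caller-saved → body value

REG = 0xcd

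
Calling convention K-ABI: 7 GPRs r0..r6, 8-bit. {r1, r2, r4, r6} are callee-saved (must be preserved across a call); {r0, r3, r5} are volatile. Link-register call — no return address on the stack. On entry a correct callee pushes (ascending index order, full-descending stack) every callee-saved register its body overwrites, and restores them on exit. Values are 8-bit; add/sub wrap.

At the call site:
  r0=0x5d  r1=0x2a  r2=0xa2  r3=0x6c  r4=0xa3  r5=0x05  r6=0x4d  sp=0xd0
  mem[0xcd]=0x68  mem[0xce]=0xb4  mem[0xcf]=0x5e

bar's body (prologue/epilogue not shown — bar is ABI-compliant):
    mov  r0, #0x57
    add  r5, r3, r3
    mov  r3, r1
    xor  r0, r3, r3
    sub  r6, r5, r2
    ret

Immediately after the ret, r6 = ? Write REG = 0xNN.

REG = 0x4d

prologue: push r6 → mem[0xcf]=0x4d, sp=0xcf
body[0] mov  r0, #0x57 → r0=0x57
body[1] add  r5, r3, r3 → r5=0xd8
body[2] mov  r3, r1 → r3=0x2a
body[3] xor  r0, r3, r3 → r0=0x00
body[4] sub  r6, r5, r2 → r6=0x36
epilogue: pop r6=0x4d, sp=0xd0
r6 is callee-saved → restored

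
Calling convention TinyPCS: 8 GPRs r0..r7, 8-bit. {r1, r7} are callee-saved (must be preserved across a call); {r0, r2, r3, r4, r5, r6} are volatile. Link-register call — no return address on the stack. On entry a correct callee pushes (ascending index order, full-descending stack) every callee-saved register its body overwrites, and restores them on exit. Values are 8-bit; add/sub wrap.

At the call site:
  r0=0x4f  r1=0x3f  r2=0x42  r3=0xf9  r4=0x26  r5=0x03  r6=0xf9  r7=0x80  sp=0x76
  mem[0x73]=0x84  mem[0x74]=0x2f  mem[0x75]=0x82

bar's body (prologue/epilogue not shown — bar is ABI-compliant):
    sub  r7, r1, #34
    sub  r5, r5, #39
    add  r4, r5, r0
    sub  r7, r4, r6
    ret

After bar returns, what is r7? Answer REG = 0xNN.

REG = 0x80

prologue: push r7 -> mem[0x75]=0x80, sp=0x75
body[0] sub  r7, r1, #34 -> r7=0x1d
body[1] sub  r5, r5, #39 -> r5=0xdc
body[2] add  r4, r5, r0 -> r4=0x2b
body[3] sub  r7, r4, r6 -> r7=0x32
epilogue: pop r7=0x80, sp=0x76
r7 is callee-saved -> restored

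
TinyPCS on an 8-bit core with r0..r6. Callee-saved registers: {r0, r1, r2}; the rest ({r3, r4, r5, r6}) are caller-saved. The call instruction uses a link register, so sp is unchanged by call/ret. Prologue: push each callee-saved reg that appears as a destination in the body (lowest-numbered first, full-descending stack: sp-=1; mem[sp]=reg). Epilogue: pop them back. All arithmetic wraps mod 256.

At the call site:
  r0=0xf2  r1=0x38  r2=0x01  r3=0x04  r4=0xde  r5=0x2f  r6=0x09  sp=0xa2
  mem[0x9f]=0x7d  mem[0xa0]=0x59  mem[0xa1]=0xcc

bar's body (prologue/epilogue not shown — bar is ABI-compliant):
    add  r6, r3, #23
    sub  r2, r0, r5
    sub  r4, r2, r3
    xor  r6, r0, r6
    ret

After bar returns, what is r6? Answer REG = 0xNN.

prologue: push r2 -> mem[0xa1]=0x01, sp=0xa1
body[0] add  r6, r3, #23 -> r6=0x1b
body[1] sub  r2, r0, r5 -> r2=0xc3
body[2] sub  r4, r2, r3 -> r4=0xbf
body[3] xor  r6, r0, r6 -> r6=0xe9
epilogue: pop r2=0x01, sp=0xa2
r6 is caller-saved -> body value

REG = 0xe9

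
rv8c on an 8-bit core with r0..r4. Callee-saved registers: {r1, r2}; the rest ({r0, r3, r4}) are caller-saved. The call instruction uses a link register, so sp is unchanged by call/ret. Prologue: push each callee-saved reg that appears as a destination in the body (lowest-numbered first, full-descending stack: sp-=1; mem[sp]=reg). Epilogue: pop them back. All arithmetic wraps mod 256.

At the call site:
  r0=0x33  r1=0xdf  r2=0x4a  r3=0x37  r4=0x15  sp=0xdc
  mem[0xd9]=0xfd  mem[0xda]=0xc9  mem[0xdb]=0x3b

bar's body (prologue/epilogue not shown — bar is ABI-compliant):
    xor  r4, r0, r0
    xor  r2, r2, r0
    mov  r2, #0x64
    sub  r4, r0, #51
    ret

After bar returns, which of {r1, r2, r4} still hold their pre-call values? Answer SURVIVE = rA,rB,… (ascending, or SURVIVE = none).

prologue: push r2 -> mem[0xdb]=0x4a, sp=0xdb
body[0] xor  r4, r0, r0 -> r4=0x00
body[1] xor  r2, r2, r0 -> r2=0x79
body[2] mov  r2, #0x64 -> r2=0x64
body[3] sub  r4, r0, #51 -> r4=0x00
epilogue: pop r2=0x4a, sp=0xdc
r1: callee-saved, written=False
r2: callee-saved, written=True
r4: caller-saved, written=True

SURVIVE = r1,r2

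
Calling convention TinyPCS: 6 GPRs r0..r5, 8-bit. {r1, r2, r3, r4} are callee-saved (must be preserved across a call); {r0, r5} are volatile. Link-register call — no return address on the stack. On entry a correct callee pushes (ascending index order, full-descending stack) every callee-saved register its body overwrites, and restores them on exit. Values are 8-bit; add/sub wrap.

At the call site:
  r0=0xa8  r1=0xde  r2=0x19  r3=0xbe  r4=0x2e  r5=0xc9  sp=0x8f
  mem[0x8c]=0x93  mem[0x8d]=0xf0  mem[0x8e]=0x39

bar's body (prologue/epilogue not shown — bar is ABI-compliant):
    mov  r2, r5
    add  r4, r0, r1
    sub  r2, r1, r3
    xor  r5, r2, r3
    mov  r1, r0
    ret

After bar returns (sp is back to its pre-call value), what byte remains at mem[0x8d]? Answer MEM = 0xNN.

prologue: push r1 → mem[0x8e]=0xde, sp=0x8e
prologue: push r2 → mem[0x8d]=0x19, sp=0x8d
prologue: push r4 → mem[0x8c]=0x2e, sp=0x8c
body[0] mov  r2, r5 → r2=0xc9
body[1] add  r4, r0, r1 → r4=0x86
body[2] sub  r2, r1, r3 → r2=0x20
body[3] xor  r5, r2, r3 → r5=0x9e
body[4] mov  r1, r0 → r1=0xa8
epilogue: pop r4=0x2e, sp=0x8d
epilogue: pop r2=0x19, sp=0x8e
epilogue: pop r1=0xde, sp=0x8f
prologue pushed ['r1', 'r2', 'r4'] at ['0x8e', '0x8d', '0x8c']

MEM = 0x19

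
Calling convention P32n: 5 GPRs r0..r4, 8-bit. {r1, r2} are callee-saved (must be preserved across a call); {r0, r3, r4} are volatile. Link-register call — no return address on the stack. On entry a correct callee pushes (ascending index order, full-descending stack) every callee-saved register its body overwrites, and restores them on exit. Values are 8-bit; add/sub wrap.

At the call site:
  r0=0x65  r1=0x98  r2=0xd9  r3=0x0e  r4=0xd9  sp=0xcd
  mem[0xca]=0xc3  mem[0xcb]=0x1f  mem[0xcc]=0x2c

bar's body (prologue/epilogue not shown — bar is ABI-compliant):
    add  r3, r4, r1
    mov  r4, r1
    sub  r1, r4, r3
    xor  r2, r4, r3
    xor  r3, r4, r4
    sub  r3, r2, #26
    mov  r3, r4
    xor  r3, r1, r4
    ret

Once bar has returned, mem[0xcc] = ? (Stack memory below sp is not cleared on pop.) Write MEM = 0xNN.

prologue: push r1 → mem[0xcc]=0x98, sp=0xcc
prologue: push r2 → mem[0xcb]=0xd9, sp=0xcb
body[0] add  r3, r4, r1 → r3=0x71
body[1] mov  r4, r1 → r4=0x98
body[2] sub  r1, r4, r3 → r1=0x27
body[3] xor  r2, r4, r3 → r2=0xe9
body[4] xor  r3, r4, r4 → r3=0x00
body[5] sub  r3, r2, #26 → r3=0xcf
body[6] mov  r3, r4 → r3=0x98
body[7] xor  r3, r1, r4 → r3=0xbf
epilogue: pop r2=0xd9, sp=0xcc
epilogue: pop r1=0x98, sp=0xcd
prologue pushed ['r1', 'r2'] at ['0xcc', '0xcb']

MEM = 0x98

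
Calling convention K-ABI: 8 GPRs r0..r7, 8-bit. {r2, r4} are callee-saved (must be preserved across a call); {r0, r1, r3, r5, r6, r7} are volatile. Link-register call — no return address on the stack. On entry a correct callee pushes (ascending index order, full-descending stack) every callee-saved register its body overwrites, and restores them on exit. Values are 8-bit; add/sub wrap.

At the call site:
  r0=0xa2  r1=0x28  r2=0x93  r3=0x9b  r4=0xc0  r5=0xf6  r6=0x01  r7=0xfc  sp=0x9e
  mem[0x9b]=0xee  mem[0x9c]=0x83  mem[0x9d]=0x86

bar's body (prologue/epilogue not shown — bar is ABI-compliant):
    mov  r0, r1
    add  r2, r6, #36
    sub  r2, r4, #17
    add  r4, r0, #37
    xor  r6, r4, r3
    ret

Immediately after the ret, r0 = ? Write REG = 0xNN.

prologue: push r2 -> mem[0x9d]=0x93, sp=0x9d
prologue: push r4 -> mem[0x9c]=0xc0, sp=0x9c
body[0] mov  r0, r1 -> r0=0x28
body[1] add  r2, r6, #36 -> r2=0x25
body[2] sub  r2, r4, #17 -> r2=0xaf
body[3] add  r4, r0, #37 -> r4=0x4d
body[4] xor  r6, r4, r3 -> r6=0xd6
epilogue: pop r4=0xc0, sp=0x9d
epilogue: pop r2=0x93, sp=0x9e
r0 is caller-saved -> body value

REG = 0x28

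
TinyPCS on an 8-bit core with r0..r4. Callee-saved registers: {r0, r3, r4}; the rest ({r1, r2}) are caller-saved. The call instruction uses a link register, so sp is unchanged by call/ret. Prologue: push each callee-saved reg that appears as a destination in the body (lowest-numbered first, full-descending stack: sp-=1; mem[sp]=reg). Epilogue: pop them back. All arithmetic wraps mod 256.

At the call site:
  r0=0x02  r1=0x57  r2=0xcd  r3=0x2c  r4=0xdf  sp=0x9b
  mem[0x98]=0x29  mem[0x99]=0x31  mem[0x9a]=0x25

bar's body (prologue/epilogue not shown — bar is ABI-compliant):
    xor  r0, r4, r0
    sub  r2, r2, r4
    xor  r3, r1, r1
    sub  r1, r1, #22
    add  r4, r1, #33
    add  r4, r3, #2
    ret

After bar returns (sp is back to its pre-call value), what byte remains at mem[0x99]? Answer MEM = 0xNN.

MEM = 0x2c

prologue: push r0 → mem[0x9a]=0x02, sp=0x9a
prologue: push r3 → mem[0x99]=0x2c, sp=0x99
prologue: push r4 → mem[0x98]=0xdf, sp=0x98
body[0] xor  r0, r4, r0 → r0=0xdd
body[1] sub  r2, r2, r4 → r2=0xee
body[2] xor  r3, r1, r1 → r3=0x00
body[3] sub  r1, r1, #22 → r1=0x41
body[4] add  r4, r1, #33 → r4=0x62
body[5] add  r4, r3, #2 → r4=0x02
epilogue: pop r4=0xdf, sp=0x99
epilogue: pop r3=0x2c, sp=0x9a
epilogue: pop r0=0x02, sp=0x9b
prologue pushed ['r0', 'r3', 'r4'] at ['0x9a', '0x99', '0x98']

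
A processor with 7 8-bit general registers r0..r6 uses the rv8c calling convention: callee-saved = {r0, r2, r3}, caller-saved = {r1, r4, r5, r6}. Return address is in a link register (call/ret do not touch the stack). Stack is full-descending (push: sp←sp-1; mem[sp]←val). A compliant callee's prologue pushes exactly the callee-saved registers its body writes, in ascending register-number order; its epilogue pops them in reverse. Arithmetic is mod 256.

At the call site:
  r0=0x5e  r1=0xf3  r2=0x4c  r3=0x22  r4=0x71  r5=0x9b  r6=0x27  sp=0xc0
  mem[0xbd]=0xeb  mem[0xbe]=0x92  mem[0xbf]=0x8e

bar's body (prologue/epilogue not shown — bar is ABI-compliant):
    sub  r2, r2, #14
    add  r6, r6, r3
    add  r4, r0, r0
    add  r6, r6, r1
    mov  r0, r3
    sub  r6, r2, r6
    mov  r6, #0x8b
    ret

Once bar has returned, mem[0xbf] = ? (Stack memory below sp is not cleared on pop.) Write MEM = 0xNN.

prologue: push r0 → mem[0xbf]=0x5e, sp=0xbf
prologue: push r2 → mem[0xbe]=0x4c, sp=0xbe
body[0] sub  r2, r2, #14 → r2=0x3e
body[1] add  r6, r6, r3 → r6=0x49
body[2] add  r4, r0, r0 → r4=0xbc
body[3] add  r6, r6, r1 → r6=0x3c
body[4] mov  r0, r3 → r0=0x22
body[5] sub  r6, r2, r6 → r6=0x02
body[6] mov  r6, #0x8b → r6=0x8b
epilogue: pop r2=0x4c, sp=0xbf
epilogue: pop r0=0x5e, sp=0xc0
prologue pushed ['r0', 'r2'] at ['0xbf', '0xbe']

MEM = 0x5e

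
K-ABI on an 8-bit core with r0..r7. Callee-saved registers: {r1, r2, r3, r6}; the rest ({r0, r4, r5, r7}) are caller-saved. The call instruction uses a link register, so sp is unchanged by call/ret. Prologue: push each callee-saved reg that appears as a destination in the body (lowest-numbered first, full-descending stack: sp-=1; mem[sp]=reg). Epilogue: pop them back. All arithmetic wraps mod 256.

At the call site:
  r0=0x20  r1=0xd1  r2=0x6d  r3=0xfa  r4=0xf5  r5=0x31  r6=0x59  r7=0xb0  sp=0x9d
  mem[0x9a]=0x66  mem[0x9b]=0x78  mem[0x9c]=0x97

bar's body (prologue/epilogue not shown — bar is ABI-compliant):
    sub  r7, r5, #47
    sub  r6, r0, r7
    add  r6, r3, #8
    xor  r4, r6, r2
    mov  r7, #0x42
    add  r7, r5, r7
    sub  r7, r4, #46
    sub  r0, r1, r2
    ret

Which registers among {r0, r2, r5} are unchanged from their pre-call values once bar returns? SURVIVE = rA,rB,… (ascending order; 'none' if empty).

SURVIVE = r2,r5

prologue: push r6 → mem[0x9c]=0x59, sp=0x9c
body[0] sub  r7, r5, #47 → r7=0x02
body[1] sub  r6, r0, r7 → r6=0x1e
body[2] add  r6, r3, #8 → r6=0x02
body[3] xor  r4, r6, r2 → r4=0x6f
body[4] mov  r7, #0x42 → r7=0x42
body[5] add  r7, r5, r7 → r7=0x73
body[6] sub  r7, r4, #46 → r7=0x41
body[7] sub  r0, r1, r2 → r0=0x64
epilogue: pop r6=0x59, sp=0x9d
r0: caller-saved, written=True
r2: callee-saved, written=False
r5: caller-saved, written=False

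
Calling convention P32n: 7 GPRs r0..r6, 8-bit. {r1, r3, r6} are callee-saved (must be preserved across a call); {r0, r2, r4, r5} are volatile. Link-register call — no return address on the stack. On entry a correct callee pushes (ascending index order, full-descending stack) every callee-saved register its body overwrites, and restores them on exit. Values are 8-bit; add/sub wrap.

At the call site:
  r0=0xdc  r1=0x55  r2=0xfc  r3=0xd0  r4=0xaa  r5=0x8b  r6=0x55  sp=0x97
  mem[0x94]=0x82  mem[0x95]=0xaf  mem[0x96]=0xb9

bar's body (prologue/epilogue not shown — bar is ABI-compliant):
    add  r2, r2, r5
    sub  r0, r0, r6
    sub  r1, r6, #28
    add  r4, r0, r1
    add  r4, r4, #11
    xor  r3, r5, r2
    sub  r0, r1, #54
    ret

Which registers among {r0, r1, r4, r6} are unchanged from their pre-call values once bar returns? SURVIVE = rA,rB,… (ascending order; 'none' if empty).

prologue: push r1 -> mem[0x96]=0x55, sp=0x96
prologue: push r3 -> mem[0x95]=0xd0, sp=0x95
body[0] add  r2, r2, r5 -> r2=0x87
body[1] sub  r0, r0, r6 -> r0=0x87
body[2] sub  r1, r6, #28 -> r1=0x39
body[3] add  r4, r0, r1 -> r4=0xc0
body[4] add  r4, r4, #11 -> r4=0xcb
body[5] xor  r3, r5, r2 -> r3=0x0c
body[6] sub  r0, r1, #54 -> r0=0x03
epilogue: pop r3=0xd0, sp=0x96
epilogue: pop r1=0x55, sp=0x97
r0: caller-saved, written=True
r1: callee-saved, written=True
r4: caller-saved, written=True
r6: callee-saved, written=False

SURVIVE = r1,r6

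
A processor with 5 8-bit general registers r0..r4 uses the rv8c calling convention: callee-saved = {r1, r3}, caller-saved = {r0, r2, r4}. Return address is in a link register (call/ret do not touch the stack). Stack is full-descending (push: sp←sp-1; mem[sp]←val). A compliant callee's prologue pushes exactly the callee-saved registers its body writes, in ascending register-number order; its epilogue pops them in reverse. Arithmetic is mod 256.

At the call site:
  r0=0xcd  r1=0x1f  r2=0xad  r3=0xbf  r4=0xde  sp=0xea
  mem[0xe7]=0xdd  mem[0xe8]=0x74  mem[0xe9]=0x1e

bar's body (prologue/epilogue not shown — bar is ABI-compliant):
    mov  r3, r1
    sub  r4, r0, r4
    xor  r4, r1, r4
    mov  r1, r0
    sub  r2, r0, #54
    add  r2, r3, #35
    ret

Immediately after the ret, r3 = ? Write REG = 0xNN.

prologue: push r1 → mem[0xe9]=0x1f, sp=0xe9
prologue: push r3 → mem[0xe8]=0xbf, sp=0xe8
body[0] mov  r3, r1 → r3=0x1f
body[1] sub  r4, r0, r4 → r4=0xef
body[2] xor  r4, r1, r4 → r4=0xf0
body[3] mov  r1, r0 → r1=0xcd
body[4] sub  r2, r0, #54 → r2=0x97
body[5] add  r2, r3, #35 → r2=0x42
epilogue: pop r3=0xbf, sp=0xe9
epilogue: pop r1=0x1f, sp=0xea
r3 is callee-saved → restored

REG = 0xbf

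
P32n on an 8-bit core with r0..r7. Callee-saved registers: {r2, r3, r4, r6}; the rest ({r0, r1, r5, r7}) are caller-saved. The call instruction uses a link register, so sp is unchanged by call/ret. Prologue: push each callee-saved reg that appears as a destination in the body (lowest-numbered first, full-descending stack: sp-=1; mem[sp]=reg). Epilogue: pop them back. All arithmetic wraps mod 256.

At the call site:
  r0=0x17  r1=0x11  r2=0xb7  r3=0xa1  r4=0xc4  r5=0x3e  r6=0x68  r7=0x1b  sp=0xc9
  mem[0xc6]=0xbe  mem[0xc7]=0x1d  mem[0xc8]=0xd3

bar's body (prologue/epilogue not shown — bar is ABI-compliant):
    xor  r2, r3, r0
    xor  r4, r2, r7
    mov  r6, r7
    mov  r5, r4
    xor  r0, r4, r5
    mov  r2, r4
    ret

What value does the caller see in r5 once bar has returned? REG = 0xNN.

prologue: push r2 -> mem[0xc8]=0xb7, sp=0xc8
prologue: push r4 -> mem[0xc7]=0xc4, sp=0xc7
prologue: push r6 -> mem[0xc6]=0x68, sp=0xc6
body[0] xor  r2, r3, r0 -> r2=0xb6
body[1] xor  r4, r2, r7 -> r4=0xad
body[2] mov  r6, r7 -> r6=0x1b
body[3] mov  r5, r4 -> r5=0xad
body[4] xor  r0, r4, r5 -> r0=0x00
body[5] mov  r2, r4 -> r2=0xad
epilogue: pop r6=0x68, sp=0xc7
epilogue: pop r4=0xc4, sp=0xc8
epilogue: pop r2=0xb7, sp=0xc9
r5 is caller-saved -> body value

REG = 0xad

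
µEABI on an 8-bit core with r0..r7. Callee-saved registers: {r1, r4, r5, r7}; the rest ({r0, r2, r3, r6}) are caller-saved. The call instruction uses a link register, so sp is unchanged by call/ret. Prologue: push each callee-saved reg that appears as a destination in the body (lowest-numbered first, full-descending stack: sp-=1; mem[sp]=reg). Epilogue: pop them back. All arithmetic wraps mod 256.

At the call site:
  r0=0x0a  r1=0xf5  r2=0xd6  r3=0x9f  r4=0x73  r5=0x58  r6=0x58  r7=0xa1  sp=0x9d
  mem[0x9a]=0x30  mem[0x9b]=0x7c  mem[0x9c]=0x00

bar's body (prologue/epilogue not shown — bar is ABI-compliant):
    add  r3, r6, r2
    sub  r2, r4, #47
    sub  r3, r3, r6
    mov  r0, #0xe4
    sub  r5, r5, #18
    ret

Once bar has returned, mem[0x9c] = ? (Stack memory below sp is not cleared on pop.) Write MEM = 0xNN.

MEM = 0x58

prologue: push r5 -> mem[0x9c]=0x58, sp=0x9c
body[0] add  r3, r6, r2 -> r3=0x2e
body[1] sub  r2, r4, #47 -> r2=0x44
body[2] sub  r3, r3, r6 -> r3=0xd6
body[3] mov  r0, #0xe4 -> r0=0xe4
body[4] sub  r5, r5, #18 -> r5=0x46
epilogue: pop r5=0x58, sp=0x9d
prologue pushed ['r5'] at ['0x9c']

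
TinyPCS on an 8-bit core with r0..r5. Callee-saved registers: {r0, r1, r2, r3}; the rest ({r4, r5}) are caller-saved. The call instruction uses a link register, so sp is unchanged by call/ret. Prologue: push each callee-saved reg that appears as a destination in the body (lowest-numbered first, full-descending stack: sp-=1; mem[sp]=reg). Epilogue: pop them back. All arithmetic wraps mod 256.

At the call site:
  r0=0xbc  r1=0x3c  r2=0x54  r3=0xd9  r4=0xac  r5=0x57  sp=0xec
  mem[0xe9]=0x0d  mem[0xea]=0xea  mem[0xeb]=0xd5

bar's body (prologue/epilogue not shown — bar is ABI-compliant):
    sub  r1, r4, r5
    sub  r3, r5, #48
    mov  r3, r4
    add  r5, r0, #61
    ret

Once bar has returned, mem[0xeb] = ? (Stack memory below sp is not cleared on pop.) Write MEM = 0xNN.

prologue: push r1 -> mem[0xeb]=0x3c, sp=0xeb
prologue: push r3 -> mem[0xea]=0xd9, sp=0xea
body[0] sub  r1, r4, r5 -> r1=0x55
body[1] sub  r3, r5, #48 -> r3=0x27
body[2] mov  r3, r4 -> r3=0xac
body[3] add  r5, r0, #61 -> r5=0xf9
epilogue: pop r3=0xd9, sp=0xeb
epilogue: pop r1=0x3c, sp=0xec
prologue pushed ['r1', 'r3'] at ['0xeb', '0xea']

MEM = 0x3c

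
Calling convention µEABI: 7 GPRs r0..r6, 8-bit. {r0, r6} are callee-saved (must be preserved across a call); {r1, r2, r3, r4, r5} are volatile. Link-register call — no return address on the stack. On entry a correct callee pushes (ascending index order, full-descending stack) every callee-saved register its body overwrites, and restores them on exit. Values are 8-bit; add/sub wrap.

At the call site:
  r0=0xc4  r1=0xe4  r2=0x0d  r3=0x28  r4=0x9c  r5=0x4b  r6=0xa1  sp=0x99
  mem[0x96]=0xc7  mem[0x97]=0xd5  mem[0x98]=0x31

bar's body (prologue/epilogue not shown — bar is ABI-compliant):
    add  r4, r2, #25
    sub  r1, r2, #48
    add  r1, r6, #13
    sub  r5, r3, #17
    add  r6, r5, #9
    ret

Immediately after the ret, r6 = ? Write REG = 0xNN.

REG = 0xa1

prologue: push r6 -> mem[0x98]=0xa1, sp=0x98
body[0] add  r4, r2, #25 -> r4=0x26
body[1] sub  r1, r2, #48 -> r1=0xdd
body[2] add  r1, r6, #13 -> r1=0xae
body[3] sub  r5, r3, #17 -> r5=0x17
body[4] add  r6, r5, #9 -> r6=0x20
epilogue: pop r6=0xa1, sp=0x99
r6 is callee-saved -> restored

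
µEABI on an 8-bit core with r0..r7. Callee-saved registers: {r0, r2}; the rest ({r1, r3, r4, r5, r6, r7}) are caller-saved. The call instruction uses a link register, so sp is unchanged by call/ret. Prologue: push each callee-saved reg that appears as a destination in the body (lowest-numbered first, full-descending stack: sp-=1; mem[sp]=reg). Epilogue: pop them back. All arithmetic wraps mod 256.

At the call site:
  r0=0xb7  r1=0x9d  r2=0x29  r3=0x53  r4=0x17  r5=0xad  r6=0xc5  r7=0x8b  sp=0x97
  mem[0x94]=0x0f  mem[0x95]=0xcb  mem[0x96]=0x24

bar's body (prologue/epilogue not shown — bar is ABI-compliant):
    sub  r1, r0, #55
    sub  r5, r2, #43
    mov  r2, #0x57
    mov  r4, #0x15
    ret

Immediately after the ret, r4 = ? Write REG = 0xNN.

prologue: push r2 -> mem[0x96]=0x29, sp=0x96
body[0] sub  r1, r0, #55 -> r1=0x80
body[1] sub  r5, r2, #43 -> r5=0xfe
body[2] mov  r2, #0x57 -> r2=0x57
body[3] mov  r4, #0x15 -> r4=0x15
epilogue: pop r2=0x29, sp=0x97
r4 is caller-saved -> body value

REG = 0x15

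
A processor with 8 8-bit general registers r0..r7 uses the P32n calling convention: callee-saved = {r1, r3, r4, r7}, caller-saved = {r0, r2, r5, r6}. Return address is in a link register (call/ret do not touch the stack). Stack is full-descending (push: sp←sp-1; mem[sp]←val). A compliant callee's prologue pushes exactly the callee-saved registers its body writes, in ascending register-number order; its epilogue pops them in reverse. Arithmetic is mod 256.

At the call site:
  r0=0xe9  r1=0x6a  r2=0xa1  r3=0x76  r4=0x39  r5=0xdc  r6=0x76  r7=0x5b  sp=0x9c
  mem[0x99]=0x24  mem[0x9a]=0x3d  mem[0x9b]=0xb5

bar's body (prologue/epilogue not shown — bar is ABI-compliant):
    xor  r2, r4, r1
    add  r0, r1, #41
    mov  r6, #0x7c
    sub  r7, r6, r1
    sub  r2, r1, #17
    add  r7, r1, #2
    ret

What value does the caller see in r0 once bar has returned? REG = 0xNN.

prologue: push r7 -> mem[0x9b]=0x5b, sp=0x9b
body[0] xor  r2, r4, r1 -> r2=0x53
body[1] add  r0, r1, #41 -> r0=0x93
body[2] mov  r6, #0x7c -> r6=0x7c
body[3] sub  r7, r6, r1 -> r7=0x12
body[4] sub  r2, r1, #17 -> r2=0x59
body[5] add  r7, r1, #2 -> r7=0x6c
epilogue: pop r7=0x5b, sp=0x9c
r0 is caller-saved -> body value

REG = 0x93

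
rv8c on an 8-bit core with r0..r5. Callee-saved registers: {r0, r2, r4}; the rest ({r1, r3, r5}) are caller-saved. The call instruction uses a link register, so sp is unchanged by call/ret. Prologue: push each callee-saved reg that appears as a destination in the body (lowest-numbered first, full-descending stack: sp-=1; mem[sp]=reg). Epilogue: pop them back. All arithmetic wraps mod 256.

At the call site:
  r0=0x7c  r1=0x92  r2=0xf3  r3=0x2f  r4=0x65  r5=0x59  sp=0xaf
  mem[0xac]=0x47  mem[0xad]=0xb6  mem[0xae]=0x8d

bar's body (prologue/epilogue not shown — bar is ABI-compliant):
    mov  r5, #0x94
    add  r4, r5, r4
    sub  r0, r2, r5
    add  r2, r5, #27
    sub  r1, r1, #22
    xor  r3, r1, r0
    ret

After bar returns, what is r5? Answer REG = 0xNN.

REG = 0x94

prologue: push r0 -> mem[0xae]=0x7c, sp=0xae
prologue: push r2 -> mem[0xad]=0xf3, sp=0xad
prologue: push r4 -> mem[0xac]=0x65, sp=0xac
body[0] mov  r5, #0x94 -> r5=0x94
body[1] add  r4, r5, r4 -> r4=0xf9
body[2] sub  r0, r2, r5 -> r0=0x5f
body[3] add  r2, r5, #27 -> r2=0xaf
body[4] sub  r1, r1, #22 -> r1=0x7c
body[5] xor  r3, r1, r0 -> r3=0x23
epilogue: pop r4=0x65, sp=0xad
epilogue: pop r2=0xf3, sp=0xae
epilogue: pop r0=0x7c, sp=0xaf
r5 is caller-saved -> body value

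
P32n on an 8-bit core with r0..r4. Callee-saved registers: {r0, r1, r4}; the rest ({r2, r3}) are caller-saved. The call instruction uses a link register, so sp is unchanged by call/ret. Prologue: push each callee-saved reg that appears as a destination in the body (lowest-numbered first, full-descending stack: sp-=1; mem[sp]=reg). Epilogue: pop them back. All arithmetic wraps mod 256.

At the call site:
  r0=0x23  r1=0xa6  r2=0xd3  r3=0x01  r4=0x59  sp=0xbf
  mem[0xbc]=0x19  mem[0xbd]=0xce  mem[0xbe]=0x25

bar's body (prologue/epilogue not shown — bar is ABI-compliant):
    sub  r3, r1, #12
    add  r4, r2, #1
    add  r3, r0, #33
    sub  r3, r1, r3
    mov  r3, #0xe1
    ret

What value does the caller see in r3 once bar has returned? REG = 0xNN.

prologue: push r4 → mem[0xbe]=0x59, sp=0xbe
body[0] sub  r3, r1, #12 → r3=0x9a
body[1] add  r4, r2, #1 → r4=0xd4
body[2] add  r3, r0, #33 → r3=0x44
body[3] sub  r3, r1, r3 → r3=0x62
body[4] mov  r3, #0xe1 → r3=0xe1
epilogue: pop r4=0x59, sp=0xbf
r3 is caller-saved → body value

REG = 0xe1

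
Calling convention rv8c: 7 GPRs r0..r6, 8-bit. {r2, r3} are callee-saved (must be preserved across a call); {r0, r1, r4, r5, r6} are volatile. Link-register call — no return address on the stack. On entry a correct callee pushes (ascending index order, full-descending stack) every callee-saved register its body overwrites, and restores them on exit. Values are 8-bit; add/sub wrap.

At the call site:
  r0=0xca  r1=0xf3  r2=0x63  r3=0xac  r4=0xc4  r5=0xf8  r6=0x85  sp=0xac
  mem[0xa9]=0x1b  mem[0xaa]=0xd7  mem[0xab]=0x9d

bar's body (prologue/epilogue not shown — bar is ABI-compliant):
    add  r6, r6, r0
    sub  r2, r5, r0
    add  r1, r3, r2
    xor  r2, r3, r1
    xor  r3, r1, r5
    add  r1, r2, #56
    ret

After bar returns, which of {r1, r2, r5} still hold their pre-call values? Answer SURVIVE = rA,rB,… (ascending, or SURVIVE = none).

SURVIVE = r2,r5

prologue: push r2 -> mem[0xab]=0x63, sp=0xab
prologue: push r3 -> mem[0xaa]=0xac, sp=0xaa
body[0] add  r6, r6, r0 -> r6=0x4f
body[1] sub  r2, r5, r0 -> r2=0x2e
body[2] add  r1, r3, r2 -> r1=0xda
body[3] xor  r2, r3, r1 -> r2=0x76
body[4] xor  r3, r1, r5 -> r3=0x22
body[5] add  r1, r2, #56 -> r1=0xae
epilogue: pop r3=0xac, sp=0xab
epilogue: pop r2=0x63, sp=0xac
r1: caller-saved, written=True
r2: callee-saved, written=True
r5: caller-saved, written=False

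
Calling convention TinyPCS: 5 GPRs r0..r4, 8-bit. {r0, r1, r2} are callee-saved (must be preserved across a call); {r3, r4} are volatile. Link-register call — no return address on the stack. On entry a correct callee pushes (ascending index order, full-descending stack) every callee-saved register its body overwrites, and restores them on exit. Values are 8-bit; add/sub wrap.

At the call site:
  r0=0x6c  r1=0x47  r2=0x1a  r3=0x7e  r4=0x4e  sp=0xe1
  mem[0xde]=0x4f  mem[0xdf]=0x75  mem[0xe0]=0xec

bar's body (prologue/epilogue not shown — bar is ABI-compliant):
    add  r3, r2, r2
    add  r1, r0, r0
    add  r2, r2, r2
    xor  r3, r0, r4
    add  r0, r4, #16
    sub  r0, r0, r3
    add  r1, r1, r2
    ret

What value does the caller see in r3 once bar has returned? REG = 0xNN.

REG = 0x22

prologue: push r0 -> mem[0xe0]=0x6c, sp=0xe0
prologue: push r1 -> mem[0xdf]=0x47, sp=0xdf
prologue: push r2 -> mem[0xde]=0x1a, sp=0xde
body[0] add  r3, r2, r2 -> r3=0x34
body[1] add  r1, r0, r0 -> r1=0xd8
body[2] add  r2, r2, r2 -> r2=0x34
body[3] xor  r3, r0, r4 -> r3=0x22
body[4] add  r0, r4, #16 -> r0=0x5e
body[5] sub  r0, r0, r3 -> r0=0x3c
body[6] add  r1, r1, r2 -> r1=0x0c
epilogue: pop r2=0x1a, sp=0xdf
epilogue: pop r1=0x47, sp=0xe0
epilogue: pop r0=0x6c, sp=0xe1
r3 is caller-saved -> body value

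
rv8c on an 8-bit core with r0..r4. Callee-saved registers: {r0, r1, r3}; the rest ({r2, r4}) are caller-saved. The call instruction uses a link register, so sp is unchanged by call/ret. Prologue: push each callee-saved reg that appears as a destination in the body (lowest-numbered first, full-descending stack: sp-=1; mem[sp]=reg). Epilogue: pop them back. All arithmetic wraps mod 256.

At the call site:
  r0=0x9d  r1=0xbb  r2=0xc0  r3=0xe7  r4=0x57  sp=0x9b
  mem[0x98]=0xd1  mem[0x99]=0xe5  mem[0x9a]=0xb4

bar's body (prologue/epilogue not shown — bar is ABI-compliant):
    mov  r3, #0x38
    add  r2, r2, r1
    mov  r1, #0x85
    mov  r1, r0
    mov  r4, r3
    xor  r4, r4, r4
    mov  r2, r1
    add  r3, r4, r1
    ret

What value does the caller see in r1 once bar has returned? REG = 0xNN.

REG = 0xbb

prologue: push r1 -> mem[0x9a]=0xbb, sp=0x9a
prologue: push r3 -> mem[0x99]=0xe7, sp=0x99
body[0] mov  r3, #0x38 -> r3=0x38
body[1] add  r2, r2, r1 -> r2=0x7b
body[2] mov  r1, #0x85 -> r1=0x85
body[3] mov  r1, r0 -> r1=0x9d
body[4] mov  r4, r3 -> r4=0x38
body[5] xor  r4, r4, r4 -> r4=0x00
body[6] mov  r2, r1 -> r2=0x9d
body[7] add  r3, r4, r1 -> r3=0x9d
epilogue: pop r3=0xe7, sp=0x9a
epilogue: pop r1=0xbb, sp=0x9b
r1 is callee-saved -> restored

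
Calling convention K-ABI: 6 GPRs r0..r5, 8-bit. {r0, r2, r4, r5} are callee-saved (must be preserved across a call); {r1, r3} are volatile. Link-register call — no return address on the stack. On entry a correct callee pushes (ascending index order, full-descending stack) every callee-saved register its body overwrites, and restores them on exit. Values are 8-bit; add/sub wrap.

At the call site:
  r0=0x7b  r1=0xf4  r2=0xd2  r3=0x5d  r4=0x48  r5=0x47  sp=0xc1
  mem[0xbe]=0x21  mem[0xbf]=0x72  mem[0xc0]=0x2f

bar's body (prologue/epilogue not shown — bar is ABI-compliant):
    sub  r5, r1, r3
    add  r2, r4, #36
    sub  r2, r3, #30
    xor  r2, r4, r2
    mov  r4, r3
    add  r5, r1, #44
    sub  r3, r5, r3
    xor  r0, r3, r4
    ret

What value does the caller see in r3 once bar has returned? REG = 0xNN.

REG = 0xc3

prologue: push r0 -> mem[0xc0]=0x7b, sp=0xc0
prologue: push r2 -> mem[0xbf]=0xd2, sp=0xbf
prologue: push r4 -> mem[0xbe]=0x48, sp=0xbe
prologue: push r5 -> mem[0xbd]=0x47, sp=0xbd
body[0] sub  r5, r1, r3 -> r5=0x97
body[1] add  r2, r4, #36 -> r2=0x6c
body[2] sub  r2, r3, #30 -> r2=0x3f
body[3] xor  r2, r4, r2 -> r2=0x77
body[4] mov  r4, r3 -> r4=0x5d
body[5] add  r5, r1, #44 -> r5=0x20
body[6] sub  r3, r5, r3 -> r3=0xc3
body[7] xor  r0, r3, r4 -> r0=0x9e
epilogue: pop r5=0x47, sp=0xbe
epilogue: pop r4=0x48, sp=0xbf
epilogue: pop r2=0xd2, sp=0xc0
epilogue: pop r0=0x7b, sp=0xc1
r3 is caller-saved -> body value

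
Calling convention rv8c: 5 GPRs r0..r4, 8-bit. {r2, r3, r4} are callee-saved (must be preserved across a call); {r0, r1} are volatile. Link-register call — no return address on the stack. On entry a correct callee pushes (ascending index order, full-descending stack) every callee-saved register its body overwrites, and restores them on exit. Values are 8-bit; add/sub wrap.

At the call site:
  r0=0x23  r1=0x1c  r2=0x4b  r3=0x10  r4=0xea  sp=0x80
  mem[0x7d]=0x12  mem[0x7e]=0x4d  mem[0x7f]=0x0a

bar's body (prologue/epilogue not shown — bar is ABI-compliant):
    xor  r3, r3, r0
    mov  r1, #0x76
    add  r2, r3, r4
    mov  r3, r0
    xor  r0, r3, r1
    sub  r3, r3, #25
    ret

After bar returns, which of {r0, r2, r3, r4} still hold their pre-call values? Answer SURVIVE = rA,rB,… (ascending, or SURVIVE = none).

SURVIVE = r2,r3,r4

prologue: push r2 → mem[0x7f]=0x4b, sp=0x7f
prologue: push r3 → mem[0x7e]=0x10, sp=0x7e
body[0] xor  r3, r3, r0 → r3=0x33
body[1] mov  r1, #0x76 → r1=0x76
body[2] add  r2, r3, r4 → r2=0x1d
body[3] mov  r3, r0 → r3=0x23
body[4] xor  r0, r3, r1 → r0=0x55
body[5] sub  r3, r3, #25 → r3=0x0a
epilogue: pop r3=0x10, sp=0x7f
epilogue: pop r2=0x4b, sp=0x80
r0: caller-saved, written=True
r2: callee-saved, written=True
r3: callee-saved, written=True
r4: callee-saved, written=False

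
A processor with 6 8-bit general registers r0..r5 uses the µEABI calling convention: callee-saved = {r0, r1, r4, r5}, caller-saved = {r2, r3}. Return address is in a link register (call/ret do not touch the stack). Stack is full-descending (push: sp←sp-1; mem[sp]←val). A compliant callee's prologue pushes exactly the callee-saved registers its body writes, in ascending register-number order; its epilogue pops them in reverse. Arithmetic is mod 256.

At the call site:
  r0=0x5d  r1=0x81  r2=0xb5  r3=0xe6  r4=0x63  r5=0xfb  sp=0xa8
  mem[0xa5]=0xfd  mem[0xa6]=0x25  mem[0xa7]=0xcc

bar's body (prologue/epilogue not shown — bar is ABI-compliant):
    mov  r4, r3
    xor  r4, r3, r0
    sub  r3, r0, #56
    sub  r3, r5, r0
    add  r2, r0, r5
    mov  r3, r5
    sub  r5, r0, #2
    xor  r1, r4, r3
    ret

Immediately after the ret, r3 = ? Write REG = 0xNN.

REG = 0xfb

prologue: push r1 → mem[0xa7]=0x81, sp=0xa7
prologue: push r4 → mem[0xa6]=0x63, sp=0xa6
prologue: push r5 → mem[0xa5]=0xfb, sp=0xa5
body[0] mov  r4, r3 → r4=0xe6
body[1] xor  r4, r3, r0 → r4=0xbb
body[2] sub  r3, r0, #56 → r3=0x25
body[3] sub  r3, r5, r0 → r3=0x9e
body[4] add  r2, r0, r5 → r2=0x58
body[5] mov  r3, r5 → r3=0xfb
body[6] sub  r5, r0, #2 → r5=0x5b
body[7] xor  r1, r4, r3 → r1=0x40
epilogue: pop r5=0xfb, sp=0xa6
epilogue: pop r4=0x63, sp=0xa7
epilogue: pop r1=0x81, sp=0xa8
r3 is caller-saved → body value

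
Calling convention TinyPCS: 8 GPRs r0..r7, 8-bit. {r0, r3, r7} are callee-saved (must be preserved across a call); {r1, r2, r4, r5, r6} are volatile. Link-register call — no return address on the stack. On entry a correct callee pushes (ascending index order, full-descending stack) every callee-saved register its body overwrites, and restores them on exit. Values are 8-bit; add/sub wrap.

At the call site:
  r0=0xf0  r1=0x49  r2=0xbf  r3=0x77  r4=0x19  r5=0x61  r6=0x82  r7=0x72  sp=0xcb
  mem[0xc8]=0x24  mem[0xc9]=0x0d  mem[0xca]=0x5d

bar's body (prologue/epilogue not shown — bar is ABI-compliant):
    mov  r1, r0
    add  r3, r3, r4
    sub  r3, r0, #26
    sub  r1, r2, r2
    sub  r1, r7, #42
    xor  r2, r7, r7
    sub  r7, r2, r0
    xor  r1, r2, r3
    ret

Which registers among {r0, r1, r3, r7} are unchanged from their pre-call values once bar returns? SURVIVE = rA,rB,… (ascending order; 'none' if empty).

SURVIVE = r0,r3,r7

prologue: push r3 -> mem[0xca]=0x77, sp=0xca
prologue: push r7 -> mem[0xc9]=0x72, sp=0xc9
body[0] mov  r1, r0 -> r1=0xf0
body[1] add  r3, r3, r4 -> r3=0x90
body[2] sub  r3, r0, #26 -> r3=0xd6
body[3] sub  r1, r2, r2 -> r1=0x00
body[4] sub  r1, r7, #42 -> r1=0x48
body[5] xor  r2, r7, r7 -> r2=0x00
body[6] sub  r7, r2, r0 -> r7=0x10
body[7] xor  r1, r2, r3 -> r1=0xd6
epilogue: pop r7=0x72, sp=0xca
epilogue: pop r3=0x77, sp=0xcb
r0: callee-saved, written=False
r1: caller-saved, written=True
r3: callee-saved, written=True
r7: callee-saved, written=True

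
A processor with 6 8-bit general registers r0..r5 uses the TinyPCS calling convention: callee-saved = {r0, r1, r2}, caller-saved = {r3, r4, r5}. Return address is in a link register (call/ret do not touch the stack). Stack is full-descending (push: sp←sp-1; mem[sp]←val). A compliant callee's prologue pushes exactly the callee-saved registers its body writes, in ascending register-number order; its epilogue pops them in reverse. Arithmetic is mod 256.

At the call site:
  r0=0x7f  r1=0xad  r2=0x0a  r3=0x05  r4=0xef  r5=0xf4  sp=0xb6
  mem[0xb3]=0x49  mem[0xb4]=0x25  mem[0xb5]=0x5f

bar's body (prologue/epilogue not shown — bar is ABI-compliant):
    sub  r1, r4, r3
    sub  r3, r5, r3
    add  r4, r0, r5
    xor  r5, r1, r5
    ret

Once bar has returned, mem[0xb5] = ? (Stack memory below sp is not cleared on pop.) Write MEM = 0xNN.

prologue: push r1 → mem[0xb5]=0xad, sp=0xb5
body[0] sub  r1, r4, r3 → r1=0xea
body[1] sub  r3, r5, r3 → r3=0xef
body[2] add  r4, r0, r5 → r4=0x73
body[3] xor  r5, r1, r5 → r5=0x1e
epilogue: pop r1=0xad, sp=0xb6
prologue pushed ['r1'] at ['0xb5']

MEM = 0xad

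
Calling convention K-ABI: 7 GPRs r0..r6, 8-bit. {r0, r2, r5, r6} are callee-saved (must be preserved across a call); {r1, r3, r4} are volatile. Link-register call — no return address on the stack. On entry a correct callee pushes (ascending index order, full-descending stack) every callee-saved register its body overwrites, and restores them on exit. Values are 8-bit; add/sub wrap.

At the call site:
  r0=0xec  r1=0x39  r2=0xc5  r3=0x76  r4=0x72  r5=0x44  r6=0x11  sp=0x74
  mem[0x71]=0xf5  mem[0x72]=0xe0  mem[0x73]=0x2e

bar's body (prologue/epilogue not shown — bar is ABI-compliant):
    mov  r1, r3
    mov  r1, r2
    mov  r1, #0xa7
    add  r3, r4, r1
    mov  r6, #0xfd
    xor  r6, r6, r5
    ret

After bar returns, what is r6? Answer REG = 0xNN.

prologue: push r6 -> mem[0x73]=0x11, sp=0x73
body[0] mov  r1, r3 -> r1=0x76
body[1] mov  r1, r2 -> r1=0xc5
body[2] mov  r1, #0xa7 -> r1=0xa7
body[3] add  r3, r4, r1 -> r3=0x19
body[4] mov  r6, #0xfd -> r6=0xfd
body[5] xor  r6, r6, r5 -> r6=0xb9
epilogue: pop r6=0x11, sp=0x74
r6 is callee-saved -> restored

REG = 0x11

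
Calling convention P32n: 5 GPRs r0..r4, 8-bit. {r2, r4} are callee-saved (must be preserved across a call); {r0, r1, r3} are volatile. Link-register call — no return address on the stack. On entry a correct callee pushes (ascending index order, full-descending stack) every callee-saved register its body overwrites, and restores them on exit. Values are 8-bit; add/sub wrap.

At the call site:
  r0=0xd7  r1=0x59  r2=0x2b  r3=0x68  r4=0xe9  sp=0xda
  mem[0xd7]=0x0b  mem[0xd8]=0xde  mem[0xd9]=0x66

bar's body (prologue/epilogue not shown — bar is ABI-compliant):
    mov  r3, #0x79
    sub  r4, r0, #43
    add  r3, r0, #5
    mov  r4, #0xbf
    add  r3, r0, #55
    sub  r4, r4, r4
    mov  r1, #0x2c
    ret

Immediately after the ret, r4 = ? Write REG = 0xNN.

prologue: push r4 -> mem[0xd9]=0xe9, sp=0xd9
body[0] mov  r3, #0x79 -> r3=0x79
body[1] sub  r4, r0, #43 -> r4=0xac
body[2] add  r3, r0, #5 -> r3=0xdc
body[3] mov  r4, #0xbf -> r4=0xbf
body[4] add  r3, r0, #55 -> r3=0x0e
body[5] sub  r4, r4, r4 -> r4=0x00
body[6] mov  r1, #0x2c -> r1=0x2c
epilogue: pop r4=0xe9, sp=0xda
r4 is callee-saved -> restored

REG = 0xe9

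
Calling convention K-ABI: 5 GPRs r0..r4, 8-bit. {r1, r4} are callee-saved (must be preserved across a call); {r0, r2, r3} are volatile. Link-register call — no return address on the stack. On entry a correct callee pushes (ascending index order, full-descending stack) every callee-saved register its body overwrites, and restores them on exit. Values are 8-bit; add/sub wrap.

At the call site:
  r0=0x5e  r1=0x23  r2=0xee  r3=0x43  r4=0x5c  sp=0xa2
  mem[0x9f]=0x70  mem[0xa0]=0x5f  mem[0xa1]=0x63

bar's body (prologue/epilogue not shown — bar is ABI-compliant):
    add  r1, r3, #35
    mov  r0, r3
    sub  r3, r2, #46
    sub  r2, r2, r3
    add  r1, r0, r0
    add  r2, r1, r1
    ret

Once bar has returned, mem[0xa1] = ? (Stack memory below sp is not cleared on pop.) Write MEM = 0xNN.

prologue: push r1 → mem[0xa1]=0x23, sp=0xa1
body[0] add  r1, r3, #35 → r1=0x66
body[1] mov  r0, r3 → r0=0x43
body[2] sub  r3, r2, #46 → r3=0xc0
body[3] sub  r2, r2, r3 → r2=0x2e
body[4] add  r1, r0, r0 → r1=0x86
body[5] add  r2, r1, r1 → r2=0x0c
epilogue: pop r1=0x23, sp=0xa2
prologue pushed ['r1'] at ['0xa1']

MEM = 0x23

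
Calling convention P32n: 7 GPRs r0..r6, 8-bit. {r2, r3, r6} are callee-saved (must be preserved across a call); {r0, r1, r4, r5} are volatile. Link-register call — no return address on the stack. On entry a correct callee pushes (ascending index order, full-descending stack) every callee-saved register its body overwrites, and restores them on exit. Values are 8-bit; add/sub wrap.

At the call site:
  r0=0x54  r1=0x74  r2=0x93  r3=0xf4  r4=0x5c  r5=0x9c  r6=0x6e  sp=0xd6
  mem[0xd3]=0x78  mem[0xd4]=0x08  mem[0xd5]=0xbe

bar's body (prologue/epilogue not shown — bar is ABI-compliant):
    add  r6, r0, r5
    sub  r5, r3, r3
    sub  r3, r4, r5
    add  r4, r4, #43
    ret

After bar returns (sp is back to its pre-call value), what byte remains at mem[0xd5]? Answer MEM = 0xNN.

prologue: push r3 -> mem[0xd5]=0xf4, sp=0xd5
prologue: push r6 -> mem[0xd4]=0x6e, sp=0xd4
body[0] add  r6, r0, r5 -> r6=0xf0
body[1] sub  r5, r3, r3 -> r5=0x00
body[2] sub  r3, r4, r5 -> r3=0x5c
body[3] add  r4, r4, #43 -> r4=0x87
epilogue: pop r6=0x6e, sp=0xd5
epilogue: pop r3=0xf4, sp=0xd6
prologue pushed ['r3', 'r6'] at ['0xd5', '0xd4']

MEM = 0xf4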